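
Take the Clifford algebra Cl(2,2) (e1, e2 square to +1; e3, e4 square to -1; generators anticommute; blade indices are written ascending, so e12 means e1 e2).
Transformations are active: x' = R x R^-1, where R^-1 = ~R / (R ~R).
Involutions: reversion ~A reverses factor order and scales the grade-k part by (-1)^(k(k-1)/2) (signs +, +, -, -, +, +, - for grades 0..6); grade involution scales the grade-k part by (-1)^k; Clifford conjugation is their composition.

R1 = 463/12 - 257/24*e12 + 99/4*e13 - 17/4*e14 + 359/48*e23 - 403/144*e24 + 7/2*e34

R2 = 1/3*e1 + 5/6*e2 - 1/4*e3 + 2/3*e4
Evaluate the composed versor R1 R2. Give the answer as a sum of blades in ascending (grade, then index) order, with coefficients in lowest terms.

Distribute over the terms of R2 (each basis-blade product reordered to ascending indices, repeated generators contracted through their squares):
R1 (1/3*e1) = 463/36*e1 + 257/72*e2 - 33/4*e3 + 17/12*e4 + 359/144*e123 - 403/432*e124 + 7/6*e134
R1 (5/6*e2) = -1285/144*e1 + 2315/72*e2 - 1795/288*e3 + 2015/864*e4 - 165/8*e123 + 85/24*e124 + 35/12*e234
R1 (-1/4*e3) = 99/16*e1 + 359/192*e2 - 463/48*e3 - 7/8*e4 + 257/96*e123 - 17/16*e134 - 403/576*e234
R1 (2/3*e4) = 17/6*e1 + 403/216*e2 - 7/3*e3 + 463/18*e4 - 257/36*e124 + 33/2*e134 + 359/72*e234
Summing the partial products and collecting blades:
Answer: 311/24*e1 + 68183/1728*e2 - 7621/288*e3 + 24707/864*e4 - 4451/288*e123 - 1957/432*e124 + 797/48*e134 + 461/64*e234


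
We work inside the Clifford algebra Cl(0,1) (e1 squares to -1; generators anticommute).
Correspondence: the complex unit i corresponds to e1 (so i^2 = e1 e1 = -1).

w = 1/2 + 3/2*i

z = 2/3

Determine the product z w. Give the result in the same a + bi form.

In blades: z = 2/3, w = 1/2 + 3/2*e1.
Distribute z over w term by term (generator squares from the signature, products reordered to ascending indices): (2/3)*w = 1/3 + e1.
Sum: 1/3 + e1; translating back through the correspondence:
Answer: 1/3 + i


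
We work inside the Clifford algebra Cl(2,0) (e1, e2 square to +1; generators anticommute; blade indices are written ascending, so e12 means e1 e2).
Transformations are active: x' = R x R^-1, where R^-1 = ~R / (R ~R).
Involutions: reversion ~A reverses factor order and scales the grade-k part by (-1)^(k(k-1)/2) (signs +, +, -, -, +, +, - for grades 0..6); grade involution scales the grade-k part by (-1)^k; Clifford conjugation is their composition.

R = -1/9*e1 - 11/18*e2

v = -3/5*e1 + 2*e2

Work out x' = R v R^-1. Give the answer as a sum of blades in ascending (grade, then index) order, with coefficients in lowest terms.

~R = -1/9*e1 - 11/18*e2, and R ~R = 125/324, so R^-1 = ~R / (125/324).
R v = -52/45 - 53/90*e12
Answer: 791/625*e1 + 1038/625*e2


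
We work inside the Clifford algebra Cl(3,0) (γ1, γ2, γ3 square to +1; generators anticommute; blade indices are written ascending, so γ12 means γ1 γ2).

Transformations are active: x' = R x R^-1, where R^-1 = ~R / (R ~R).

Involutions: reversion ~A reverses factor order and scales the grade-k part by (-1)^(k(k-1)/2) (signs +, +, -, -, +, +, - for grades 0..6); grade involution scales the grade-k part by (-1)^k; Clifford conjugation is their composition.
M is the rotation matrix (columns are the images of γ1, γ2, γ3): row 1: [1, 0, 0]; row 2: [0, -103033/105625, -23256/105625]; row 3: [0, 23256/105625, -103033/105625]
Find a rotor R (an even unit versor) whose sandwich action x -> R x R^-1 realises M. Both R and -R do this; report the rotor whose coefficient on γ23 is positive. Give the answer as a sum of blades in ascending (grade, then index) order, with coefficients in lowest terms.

Method: write R = a + b12*γ12 + b13*γ13 + b23*γ23 with a^2 + b12^2 + b13^2 + b23^2 = 1 (so R^-1 = ~R). Expanding the columns R e_j ~R gives tr M = 4a^2 - 1 and, from the antisymmetric part, M21 - M12 = -4a*b12, M13 - M31 = 4a*b13, M32 - M23 = -4a*b23.
Here tr M = -100441/105625, so a^2 = (1 + tr M)/4 = 1296/105625 and a = ±36/325. Taking a = 36/325: M21 - M12 = 0, M13 - M31 = 0, M32 - M23 = 46512/105625, giving b12 = 0, b13 = 0, b23 = -323/325, i.e. R = 36/325 - 323/325*γ23.
Its γ23 coefficient is negative, so report the other preimage -R.
Answer: -36/325 + 323/325*γ23. Why the constraint matters: R and -R act identically through the sandwich — M has trace -100441/105625 either way — so only the sign condition on γ23 picks one of the two preimages.


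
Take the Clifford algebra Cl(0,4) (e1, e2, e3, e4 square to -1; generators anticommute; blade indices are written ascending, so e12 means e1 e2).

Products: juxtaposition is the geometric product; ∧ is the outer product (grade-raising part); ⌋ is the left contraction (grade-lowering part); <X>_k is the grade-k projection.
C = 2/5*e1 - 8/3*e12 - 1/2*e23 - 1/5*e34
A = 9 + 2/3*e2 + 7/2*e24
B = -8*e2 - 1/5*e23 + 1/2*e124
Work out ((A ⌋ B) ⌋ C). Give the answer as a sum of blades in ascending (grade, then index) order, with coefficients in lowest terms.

step 1: 16/3 - 7/4*e1 - 72*e2 + 2/15*e3 + 1/3*e14 - 9/5*e23 + 9/2*e124
step 2: -1/5 + 2912/15*e1 - 71/15*e2 - 36*e3 + 2/75*e4 - 128/9*e12 - 8/3*e23 - 16/15*e34
Answer: -1/5 + 2912/15*e1 - 71/15*e2 - 36*e3 + 2/75*e4 - 128/9*e12 - 8/3*e23 - 16/15*e34


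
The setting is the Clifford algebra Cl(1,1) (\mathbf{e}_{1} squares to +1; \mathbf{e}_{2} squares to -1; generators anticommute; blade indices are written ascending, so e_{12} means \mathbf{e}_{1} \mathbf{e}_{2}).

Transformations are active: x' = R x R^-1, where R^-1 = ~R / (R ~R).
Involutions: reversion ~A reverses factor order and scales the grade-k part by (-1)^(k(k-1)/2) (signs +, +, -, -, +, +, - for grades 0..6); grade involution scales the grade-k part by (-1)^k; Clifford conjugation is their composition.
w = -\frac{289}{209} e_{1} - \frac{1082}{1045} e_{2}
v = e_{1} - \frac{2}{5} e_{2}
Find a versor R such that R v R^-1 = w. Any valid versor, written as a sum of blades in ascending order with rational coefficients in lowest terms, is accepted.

Reasoning: v^2 = w^2 = \frac{21}{25} since conjugation preserves the quadratic form; R = v + w = -\frac{80}{209} e_{1} - \frac{300}{209} e_{2} is then valid when invertible, keeping its own part and reversing (v - w)/2.
Answer: -\frac{80}{209} e_{1} - \frac{300}{209} e_{2}


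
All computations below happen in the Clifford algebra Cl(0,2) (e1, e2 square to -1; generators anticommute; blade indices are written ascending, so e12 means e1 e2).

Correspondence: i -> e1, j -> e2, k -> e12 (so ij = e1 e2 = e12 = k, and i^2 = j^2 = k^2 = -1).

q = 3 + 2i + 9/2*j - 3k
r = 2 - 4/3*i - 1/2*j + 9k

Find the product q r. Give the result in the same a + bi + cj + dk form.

In blades: q = 3 + 2*e1 + 9/2*e2 - 3*e12, r = 2 - 4/3*e1 - 1/2*e2 + 9*e12.
Distribute q over r term by term (generator squares from the signature, products reordered to ascending indices): (3)*r = 6 - 4*e1 - 3/2*e2 + 27*e12; (2*e1)*r = 8/3 + 4*e1 - 18*e2 - e12; (9/2*e2)*r = 9/4 + 81/2*e1 + 9*e2 + 6*e12; (-3*e12)*r = 27 - 3/2*e1 + 4*e2 - 6*e12.
Sum: 455/12 + 39*e1 - 13/2*e2 + 26*e12; translating back through the correspondence:
Answer: 455/12 + 39i - 13/2*j + 26k


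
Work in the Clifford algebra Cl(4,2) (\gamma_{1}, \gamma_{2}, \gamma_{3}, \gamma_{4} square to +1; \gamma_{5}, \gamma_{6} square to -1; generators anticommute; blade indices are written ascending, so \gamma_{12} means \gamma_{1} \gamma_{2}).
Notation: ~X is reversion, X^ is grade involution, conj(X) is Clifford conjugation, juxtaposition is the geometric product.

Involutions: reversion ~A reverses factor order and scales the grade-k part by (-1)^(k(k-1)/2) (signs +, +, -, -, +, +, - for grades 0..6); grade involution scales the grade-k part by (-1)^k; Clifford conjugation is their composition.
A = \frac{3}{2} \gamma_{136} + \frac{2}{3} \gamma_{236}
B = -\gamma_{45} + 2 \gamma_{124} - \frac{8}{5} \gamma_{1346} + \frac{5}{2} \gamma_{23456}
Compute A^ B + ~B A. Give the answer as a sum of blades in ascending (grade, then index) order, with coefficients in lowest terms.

first term: -\frac{12}{5} \gamma_{4} - \frac{5}{3} \gamma_{45} + \frac{16}{15} \gamma_{124} - \frac{15}{4} \gamma_{1245} - \frac{4}{3} \gamma_{1346} + 3 \gamma_{2346} + \frac{3}{2} \gamma_{13456} + \frac{2}{3} \gamma_{23456}
second term: -\frac{12}{5} \gamma_{4} + \frac{5}{3} \gamma_{45} - \frac{16}{15} \gamma_{124} - \frac{15}{4} \gamma_{1245} - \frac{4}{3} \gamma_{1346} + 3 \gamma_{2346} + \frac{3}{2} \gamma_{13456} + \frac{2}{3} \gamma_{23456}
Answer: -\frac{24}{5} \gamma_{4} - \frac{15}{2} \gamma_{1245} - \frac{8}{3} \gamma_{1346} + 6 \gamma_{2346} + 3 \gamma_{13456} + \frac{4}{3} \gamma_{23456}


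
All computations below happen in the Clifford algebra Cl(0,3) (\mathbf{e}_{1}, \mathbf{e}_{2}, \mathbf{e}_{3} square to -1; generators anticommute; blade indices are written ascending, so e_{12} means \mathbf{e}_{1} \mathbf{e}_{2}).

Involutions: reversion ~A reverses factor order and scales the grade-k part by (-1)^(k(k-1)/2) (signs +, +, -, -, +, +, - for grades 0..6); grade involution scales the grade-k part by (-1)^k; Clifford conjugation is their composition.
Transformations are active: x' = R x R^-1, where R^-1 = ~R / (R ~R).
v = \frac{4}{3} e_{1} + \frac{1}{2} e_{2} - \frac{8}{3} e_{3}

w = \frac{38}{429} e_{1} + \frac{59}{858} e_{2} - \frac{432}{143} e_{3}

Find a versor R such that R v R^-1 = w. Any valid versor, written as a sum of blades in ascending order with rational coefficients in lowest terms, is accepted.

Sketch: the shared square -\frac{329}{36} makes R = v + w = \frac{610}{429} e_{1} + \frac{244}{429} e_{2} - \frac{2440}{429} e_{3} the natural versor; its sandwich fixes that direction, negates (v - w)/2, and sends v to w.
Answer: \frac{610}{429} e_{1} + \frac{244}{429} e_{2} - \frac{2440}{429} e_{3}


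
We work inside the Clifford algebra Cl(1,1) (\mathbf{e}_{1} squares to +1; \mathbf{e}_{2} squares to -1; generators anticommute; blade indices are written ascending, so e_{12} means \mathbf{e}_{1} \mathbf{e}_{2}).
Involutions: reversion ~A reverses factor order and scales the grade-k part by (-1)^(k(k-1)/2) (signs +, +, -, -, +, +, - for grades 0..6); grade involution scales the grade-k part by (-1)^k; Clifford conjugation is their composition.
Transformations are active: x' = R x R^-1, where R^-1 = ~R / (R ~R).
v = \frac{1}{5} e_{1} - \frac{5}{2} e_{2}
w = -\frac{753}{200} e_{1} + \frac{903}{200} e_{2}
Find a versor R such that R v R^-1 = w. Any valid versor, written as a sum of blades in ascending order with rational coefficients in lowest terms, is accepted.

Why this works: both vectors square to -\frac{621}{100}, so q(v) = q(w) and R = v + w = -\frac{713}{200} e_{1} + \frac{403}{200} e_{2} carries v to w — its own direction survives, the complement (v - w)/2 flips.
Answer: -\frac{713}{200} e_{1} + \frac{403}{200} e_{2}


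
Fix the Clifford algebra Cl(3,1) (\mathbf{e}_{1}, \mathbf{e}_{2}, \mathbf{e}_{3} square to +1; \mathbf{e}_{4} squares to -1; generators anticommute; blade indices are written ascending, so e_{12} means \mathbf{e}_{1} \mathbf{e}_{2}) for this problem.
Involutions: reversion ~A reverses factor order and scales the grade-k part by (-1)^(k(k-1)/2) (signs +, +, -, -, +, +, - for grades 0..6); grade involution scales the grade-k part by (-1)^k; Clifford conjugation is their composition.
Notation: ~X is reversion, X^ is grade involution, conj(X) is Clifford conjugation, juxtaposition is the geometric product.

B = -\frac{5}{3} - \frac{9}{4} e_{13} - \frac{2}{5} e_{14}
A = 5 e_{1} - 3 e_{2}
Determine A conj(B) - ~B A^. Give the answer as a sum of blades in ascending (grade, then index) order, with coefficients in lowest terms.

first term: -\frac{25}{3} e_{1} + 5 e_{2} + \frac{45}{4} e_{3} + 2 e_{4} + \frac{27}{4} e_{123} + \frac{6}{5} e_{124}
second term: \frac{25}{3} e_{1} - 5 e_{2} + \frac{45}{4} e_{3} + 2 e_{4} - \frac{27}{4} e_{123} - \frac{6}{5} e_{124}
Answer: -\frac{50}{3} e_{1} + 10 e_{2} + \frac{27}{2} e_{123} + \frac{12}{5} e_{124}


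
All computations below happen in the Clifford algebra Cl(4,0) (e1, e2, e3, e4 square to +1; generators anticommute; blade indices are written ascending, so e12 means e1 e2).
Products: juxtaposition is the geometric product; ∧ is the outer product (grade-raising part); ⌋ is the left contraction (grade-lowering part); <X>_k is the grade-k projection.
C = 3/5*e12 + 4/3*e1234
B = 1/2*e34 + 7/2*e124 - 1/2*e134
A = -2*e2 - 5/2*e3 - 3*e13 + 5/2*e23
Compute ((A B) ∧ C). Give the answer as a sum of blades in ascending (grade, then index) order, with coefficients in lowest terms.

step 1: -11/4*e4 + 17/4*e14 + 5/4*e24 - 5/4*e124 - 35/4*e134 - 23/2*e234 - 39/4*e1234
step 2: -33/20*e124
Answer: -33/20*e124


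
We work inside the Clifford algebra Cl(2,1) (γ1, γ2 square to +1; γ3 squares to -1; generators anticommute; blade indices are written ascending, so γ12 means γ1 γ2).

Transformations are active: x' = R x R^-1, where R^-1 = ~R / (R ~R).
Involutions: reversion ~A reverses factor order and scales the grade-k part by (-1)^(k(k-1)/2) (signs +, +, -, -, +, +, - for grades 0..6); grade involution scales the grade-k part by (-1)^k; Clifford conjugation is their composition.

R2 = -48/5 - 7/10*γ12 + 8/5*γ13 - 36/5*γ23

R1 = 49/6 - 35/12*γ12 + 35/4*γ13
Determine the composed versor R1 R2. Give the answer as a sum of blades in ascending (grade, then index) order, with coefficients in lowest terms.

Distribute over the terms of R1 (each basis-blade product reordered to ascending indices, repeated generators contracted through their squares):
(49/6) R2 = -392/5 - 343/60*γ12 + 196/15*γ13 - 294/5*γ23
(-35/12*γ12) R2 = -49/24 + 28*γ12 + 21*γ13 + 14/3*γ23
(35/4*γ13) R2 = 14 - 63*γ12 - 84*γ13 - 49/8*γ23
Summing the partial products and collecting blades:
Answer: -7973/120 - 2443/60*γ12 - 749/15*γ13 - 7231/120*γ23


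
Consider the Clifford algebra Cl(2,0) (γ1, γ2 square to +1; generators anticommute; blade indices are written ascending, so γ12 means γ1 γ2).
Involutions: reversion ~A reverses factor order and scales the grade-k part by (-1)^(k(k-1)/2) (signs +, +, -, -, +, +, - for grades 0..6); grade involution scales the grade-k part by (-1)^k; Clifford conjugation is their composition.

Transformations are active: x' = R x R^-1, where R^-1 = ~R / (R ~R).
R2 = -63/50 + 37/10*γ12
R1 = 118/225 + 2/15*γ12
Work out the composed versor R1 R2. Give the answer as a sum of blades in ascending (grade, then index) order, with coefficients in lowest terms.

Distribute over the terms of R1 (each basis-blade product reordered to ascending indices, repeated generators contracted through their squares):
(118/225) R2 = -413/625 + 2183/1125*γ12
(2/15*γ12) R2 = -37/75 - 21/125*γ12
Summing the partial products and collecting blades:
Answer: -2164/1875 + 1994/1125*γ12


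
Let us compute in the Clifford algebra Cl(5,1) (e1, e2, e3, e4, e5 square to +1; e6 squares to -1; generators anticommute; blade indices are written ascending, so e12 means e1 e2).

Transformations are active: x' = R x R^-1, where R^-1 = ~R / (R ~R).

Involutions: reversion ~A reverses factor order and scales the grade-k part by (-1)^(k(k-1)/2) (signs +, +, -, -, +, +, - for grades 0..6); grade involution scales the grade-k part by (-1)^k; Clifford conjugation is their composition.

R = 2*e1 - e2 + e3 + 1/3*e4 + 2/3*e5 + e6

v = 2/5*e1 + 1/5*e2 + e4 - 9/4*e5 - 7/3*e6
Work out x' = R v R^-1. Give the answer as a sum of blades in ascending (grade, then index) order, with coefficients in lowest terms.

~R = 2*e1 - e2 + e3 + 1/3*e4 + 2/3*e5 + e6, and R ~R = 50/9, so R^-1 = ~R / (50/9).
R v = 53/30 + 4/5*e12 - 2/5*e13 + 28/15*e14 - 143/30*e15 - 76/15*e16 - 1/5*e23 - 16/15*e24 + 127/60*e25 + 32/15*e26 + e34 - 9/4*e35 - 7/3*e36 - 17/12*e45 - 16/9*e46 + 25/36*e56
Answer: 109/125*e1 - 209/250*e2 + 159/250*e3 - 197/250*e4 + 1337/500*e5 + 2227/750*e6


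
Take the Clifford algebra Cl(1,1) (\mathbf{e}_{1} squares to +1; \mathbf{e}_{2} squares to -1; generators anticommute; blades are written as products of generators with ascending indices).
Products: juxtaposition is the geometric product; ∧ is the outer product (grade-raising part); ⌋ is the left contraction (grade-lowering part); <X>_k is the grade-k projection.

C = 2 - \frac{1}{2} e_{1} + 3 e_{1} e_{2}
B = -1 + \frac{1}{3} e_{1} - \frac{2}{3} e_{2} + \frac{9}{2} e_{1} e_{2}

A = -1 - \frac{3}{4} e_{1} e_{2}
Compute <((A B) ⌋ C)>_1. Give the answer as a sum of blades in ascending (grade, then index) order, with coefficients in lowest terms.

step 1: -\frac{19}{8} - \frac{5}{6} e_{1} + \frac{11}{12} e_{2} - \frac{15}{4} e_{1} e_{2}
step 2: -\frac{187}{12} + \frac{63}{16} e_{1} - \frac{5}{2} e_{2} - \frac{57}{8} e_{1} e_{2}
step 3: \frac{63}{16} e_{1} - \frac{5}{2} e_{2}
Answer: \frac{63}{16} e_{1} - \frac{5}{2} e_{2}


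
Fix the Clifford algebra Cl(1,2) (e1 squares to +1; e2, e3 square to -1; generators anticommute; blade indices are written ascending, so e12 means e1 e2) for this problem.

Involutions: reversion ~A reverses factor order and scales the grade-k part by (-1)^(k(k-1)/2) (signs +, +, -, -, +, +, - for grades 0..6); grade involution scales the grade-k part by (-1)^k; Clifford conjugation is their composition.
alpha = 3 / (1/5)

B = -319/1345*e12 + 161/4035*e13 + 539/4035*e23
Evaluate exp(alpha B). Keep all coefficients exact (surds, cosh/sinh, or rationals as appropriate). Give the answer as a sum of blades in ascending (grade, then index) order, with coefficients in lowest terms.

B^2 term by term: the squares give (-319/1345)^2*(e12)^2 + (161/4035)^2*(e13)^2 + (539/4035)^2*(e23)^2 = 101761/1809025*(+1) + 25921/16281225*(+1) + 290521/16281225*(-1) = 1/25 (each basis 2-blade squares to minus the product of its generators' squares); cross terms between blades sharing an index anticommute and cancel. So B^2 = 1/25.
B^2 = 1/25 — hyperbolic case — the even/odd split gives cosh and sinh: l = 1/5, alpha*l = 3, so exp(alpha B) = cosh(3) + (sinh(3)/(1/5))*B = cosh(3) + (5*sinh(3))*B.
Answer: cosh(3) - 319*sinh(3)/269*e12 + 161*sinh(3)/807*e13 + 539*sinh(3)/807*e23


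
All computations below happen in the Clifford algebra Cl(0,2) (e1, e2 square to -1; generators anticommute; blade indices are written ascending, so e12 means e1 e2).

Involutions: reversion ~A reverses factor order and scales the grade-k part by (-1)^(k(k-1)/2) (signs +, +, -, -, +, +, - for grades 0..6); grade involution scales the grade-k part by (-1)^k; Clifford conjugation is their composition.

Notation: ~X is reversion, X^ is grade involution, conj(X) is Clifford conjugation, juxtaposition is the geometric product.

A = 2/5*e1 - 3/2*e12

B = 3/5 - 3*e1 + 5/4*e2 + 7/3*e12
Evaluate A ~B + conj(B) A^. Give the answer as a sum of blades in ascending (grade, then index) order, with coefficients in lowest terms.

first term: -23/10 + 423/200*e1 + 163/30*e2 - 2/5*e12
second term: -23/10 + 327/200*e1 + 163/30*e2 - 7/5*e12
Answer: -23/5 + 15/4*e1 + 163/15*e2 - 9/5*e12


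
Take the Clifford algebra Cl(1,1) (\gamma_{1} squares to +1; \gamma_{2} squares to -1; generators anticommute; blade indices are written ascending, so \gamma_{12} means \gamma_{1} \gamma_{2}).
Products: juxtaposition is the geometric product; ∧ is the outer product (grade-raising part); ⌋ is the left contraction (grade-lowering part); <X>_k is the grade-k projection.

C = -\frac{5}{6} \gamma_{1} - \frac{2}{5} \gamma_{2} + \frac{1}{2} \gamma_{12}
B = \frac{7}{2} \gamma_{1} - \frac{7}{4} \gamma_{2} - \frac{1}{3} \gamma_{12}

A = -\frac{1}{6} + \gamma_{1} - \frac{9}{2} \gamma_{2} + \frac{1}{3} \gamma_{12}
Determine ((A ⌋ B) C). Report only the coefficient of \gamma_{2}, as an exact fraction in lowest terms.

step 1: -\frac{323}{72} + \frac{11}{12} \gamma_{1} - \frac{1}{24} \gamma_{2} + \frac{1}{18} \gamma_{12}
step 2: -\frac{271}{360} + \frac{4039}{1080} \gamma_{1} + \frac{2483}{1080} \gamma_{2} - \frac{119}{45} \gamma_{12}
Answer: \frac{2483}{1080}


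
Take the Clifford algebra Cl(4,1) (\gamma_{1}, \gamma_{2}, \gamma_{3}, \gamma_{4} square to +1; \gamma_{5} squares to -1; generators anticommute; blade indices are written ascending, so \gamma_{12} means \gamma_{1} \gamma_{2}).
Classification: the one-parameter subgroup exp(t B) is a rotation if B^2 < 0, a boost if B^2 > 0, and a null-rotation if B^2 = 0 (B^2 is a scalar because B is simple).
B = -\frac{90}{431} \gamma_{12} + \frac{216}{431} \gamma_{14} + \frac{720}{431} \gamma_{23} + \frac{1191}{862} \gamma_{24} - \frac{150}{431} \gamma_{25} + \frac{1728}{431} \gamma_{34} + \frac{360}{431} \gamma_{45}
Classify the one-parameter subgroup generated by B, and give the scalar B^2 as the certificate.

B^2 term by term: the squares give (-\frac{90}{431})^2*(\gamma_{12})^2 + (\frac{216}{431})^2*(\gamma_{14})^2 + (\frac{720}{431})^2*(\gamma_{23})^2 + (\frac{1191}{862})^2*(\gamma_{24})^2 + (-\frac{150}{431})^2*(\gamma_{25})^2 + (\frac{1728}{431})^2*(\gamma_{34})^2 + (\frac{360}{431})^2*(\gamma_{45})^2 = \frac{8100}{185761}*(-1) + \frac{46656}{185761}*(-1) + \frac{518400}{185761}*(-1) + \frac{1418481}{743044}*(-1) + \frac{22500}{185761}*(+1) + \frac{2985984}{185761}*(-1) + \frac{129600}{185761}*(+1) = -\frac{81}{4} (each basis 2-blade squares to minus the product of its generators' squares); cross terms between blades sharing an index anticommute and cancel; the commuting (index-disjoint) pairs give grade-4 terms 2*c*c'*(blade product), which cancel blade by blade — \gamma_{1234}: -\frac{311040}{185761} + \frac{311040}{185761} = 0; \gamma_{1245}: -\frac{64800}{185761} + \frac{64800}{185761} = 0; \gamma_{2345}: \frac{518400}{185761} - \frac{518400}{185761} = 0 — confirming B is simple. So B^2 = -\frac{81}{4}.
Answer: rotation, certificate B^2 = -\frac{81}{4}. B^2 = -\frac{81}{4} is basis-independent, so its sign is the whole story.


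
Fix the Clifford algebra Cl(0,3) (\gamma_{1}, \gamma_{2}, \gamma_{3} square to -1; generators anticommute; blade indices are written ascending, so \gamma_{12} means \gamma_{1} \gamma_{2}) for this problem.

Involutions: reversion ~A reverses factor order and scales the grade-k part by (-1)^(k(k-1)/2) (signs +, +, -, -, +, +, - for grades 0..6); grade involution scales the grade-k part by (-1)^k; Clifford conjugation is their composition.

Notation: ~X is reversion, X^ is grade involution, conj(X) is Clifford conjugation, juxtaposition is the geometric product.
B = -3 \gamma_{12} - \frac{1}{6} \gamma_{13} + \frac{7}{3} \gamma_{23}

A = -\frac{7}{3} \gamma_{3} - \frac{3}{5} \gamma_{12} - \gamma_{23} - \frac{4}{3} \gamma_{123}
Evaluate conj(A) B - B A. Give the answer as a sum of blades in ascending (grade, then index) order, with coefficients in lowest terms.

first term: -\frac{8}{15} + \frac{49}{18} \gamma_{1} + \frac{17}{3} \gamma_{2} - 4 \gamma_{3} + \frac{1}{6} \gamma_{12} - \frac{22}{5} \gamma_{13} - \frac{1}{10} \gamma_{23} - 7 \gamma_{123}
second term: \frac{8}{15} + \frac{49}{18} \gamma_{1} + \frac{17}{3} \gamma_{2} - 4 \gamma_{3} + \frac{1}{6} \gamma_{12} - \frac{22}{5} \gamma_{13} - \frac{1}{10} \gamma_{23} + 7 \gamma_{123}
Answer: -\frac{16}{15} - 14 \gamma_{123}


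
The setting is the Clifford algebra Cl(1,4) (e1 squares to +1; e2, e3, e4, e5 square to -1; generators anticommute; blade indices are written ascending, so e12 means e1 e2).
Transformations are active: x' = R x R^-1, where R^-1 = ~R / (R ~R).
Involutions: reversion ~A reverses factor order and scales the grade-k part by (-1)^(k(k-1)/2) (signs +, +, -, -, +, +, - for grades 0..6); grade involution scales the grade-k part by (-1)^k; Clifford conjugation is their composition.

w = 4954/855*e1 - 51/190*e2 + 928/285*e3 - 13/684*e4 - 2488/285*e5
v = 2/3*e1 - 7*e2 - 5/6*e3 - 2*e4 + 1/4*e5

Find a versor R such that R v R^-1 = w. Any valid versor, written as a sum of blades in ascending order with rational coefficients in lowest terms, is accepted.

Reasoning: v^2 = w^2 = -853/16 since conjugation preserves the quadratic form; R = v + w = 5524/855*e1 - 1381/190*e2 + 1381/570*e3 - 1381/684*e4 - 9667/1140*e5 is then valid when invertible, keeping its own part and reversing (v - w)/2.
Answer: 5524/855*e1 - 1381/190*e2 + 1381/570*e3 - 1381/684*e4 - 9667/1140*e5


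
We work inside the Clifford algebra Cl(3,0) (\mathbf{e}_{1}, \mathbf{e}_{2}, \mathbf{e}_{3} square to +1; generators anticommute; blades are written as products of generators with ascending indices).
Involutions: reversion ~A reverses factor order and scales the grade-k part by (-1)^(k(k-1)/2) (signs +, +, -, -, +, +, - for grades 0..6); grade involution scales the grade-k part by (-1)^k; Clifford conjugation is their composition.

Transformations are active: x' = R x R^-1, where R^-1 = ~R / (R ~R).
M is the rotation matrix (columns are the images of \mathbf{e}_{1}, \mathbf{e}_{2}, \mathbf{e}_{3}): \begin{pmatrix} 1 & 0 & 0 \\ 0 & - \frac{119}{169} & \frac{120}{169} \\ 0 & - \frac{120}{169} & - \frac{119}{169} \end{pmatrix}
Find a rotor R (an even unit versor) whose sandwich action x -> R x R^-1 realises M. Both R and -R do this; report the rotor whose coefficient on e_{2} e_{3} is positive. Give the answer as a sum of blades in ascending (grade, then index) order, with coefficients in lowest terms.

Method: write R = a + b12*e_{1} e_{2} + b13*e_{1} e_{3} + b23*e_{2} e_{3} with a^2 + b12^2 + b13^2 + b23^2 = 1 (so R^-1 = ~R). Expanding the columns R e_j ~R gives tr M = 4a^2 - 1 and, from the antisymmetric part, M21 - M12 = -4a*b12, M13 - M31 = 4a*b13, M32 - M23 = -4a*b23.
Here tr M = -\frac{69}{169}, so a^2 = (1 + tr M)/4 = \frac{25}{169} and a = ±\frac{5}{13}. Taking a = \frac{5}{13}: M21 - M12 = 0, M13 - M31 = 0, M32 - M23 = -\frac{240}{169}, giving b12 = 0, b13 = 0, b23 = \frac{12}{13}, i.e. R = \frac{5}{13} + \frac{12}{13} e_{2} e_{3}.
Its e_{2} e_{3} coefficient is already positive.
Answer: \frac{5}{13} + \frac{12}{13} e_{2} e_{3}. Uniqueness: Spin(3) -> SO(3) maps R and -R to the same rotation of trace -\frac{69}{169}; fixing the sign of the e_{2} e_{3} coefficient removes the ambiguity.


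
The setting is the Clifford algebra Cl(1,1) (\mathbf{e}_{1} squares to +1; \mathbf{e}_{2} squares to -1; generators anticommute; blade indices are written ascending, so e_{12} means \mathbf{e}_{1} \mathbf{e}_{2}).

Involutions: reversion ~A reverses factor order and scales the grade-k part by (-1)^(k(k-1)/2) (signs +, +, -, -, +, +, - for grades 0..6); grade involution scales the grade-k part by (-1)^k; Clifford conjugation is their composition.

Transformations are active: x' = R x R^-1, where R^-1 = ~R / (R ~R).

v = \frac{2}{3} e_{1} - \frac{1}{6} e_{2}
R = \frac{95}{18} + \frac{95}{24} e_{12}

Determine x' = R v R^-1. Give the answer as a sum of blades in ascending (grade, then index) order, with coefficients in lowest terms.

~R = \frac{95}{18} - \frac{95}{24} e_{12}, and R ~R = \frac{63175}{5184}, so R^-1 = ~R / (\frac{63175}{5184}).
R v = \frac{1805}{432} e_{1} - \frac{95}{27} e_{2}
Answer: \frac{62}{21} e_{1} - \frac{121}{42} e_{2}


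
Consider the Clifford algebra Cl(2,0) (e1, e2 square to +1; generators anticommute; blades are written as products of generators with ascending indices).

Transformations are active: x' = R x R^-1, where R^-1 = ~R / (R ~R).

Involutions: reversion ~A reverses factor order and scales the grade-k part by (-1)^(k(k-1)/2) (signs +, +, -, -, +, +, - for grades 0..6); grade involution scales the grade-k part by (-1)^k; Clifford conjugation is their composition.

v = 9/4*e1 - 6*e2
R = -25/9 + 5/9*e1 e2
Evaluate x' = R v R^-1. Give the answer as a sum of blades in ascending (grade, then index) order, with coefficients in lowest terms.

~R = -25/9 - 5/9*e1 e2, and R ~R = 650/81, so R^-1 = ~R / (650/81).
R v = -115/12*e1 + 185/12*e2
Answer: 57/13*e1 - 243/52*e2


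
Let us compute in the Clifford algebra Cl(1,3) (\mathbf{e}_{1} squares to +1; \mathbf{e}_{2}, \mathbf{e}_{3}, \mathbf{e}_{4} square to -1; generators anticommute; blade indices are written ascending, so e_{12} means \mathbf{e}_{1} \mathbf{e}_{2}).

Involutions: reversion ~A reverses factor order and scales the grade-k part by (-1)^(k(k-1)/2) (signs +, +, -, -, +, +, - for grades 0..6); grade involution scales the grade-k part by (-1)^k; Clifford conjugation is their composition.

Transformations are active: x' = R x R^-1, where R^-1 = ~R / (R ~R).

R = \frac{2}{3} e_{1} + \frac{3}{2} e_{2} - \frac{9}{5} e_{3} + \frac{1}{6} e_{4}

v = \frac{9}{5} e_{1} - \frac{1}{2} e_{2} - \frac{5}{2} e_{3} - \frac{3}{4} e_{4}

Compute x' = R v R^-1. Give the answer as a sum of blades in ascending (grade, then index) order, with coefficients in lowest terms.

~R = \frac{2}{3} e_{1} + \frac{3}{2} e_{2} - \frac{9}{5} e_{3} + \frac{1}{6} e_{4}, and R ~R = -\frac{761}{150}, so R^-1 = ~R / (-\frac{761}{150}).
R v = -\frac{97}{40} - \frac{91}{30} e_{12} + \frac{118}{75} e_{13} - \frac{4}{5} e_{14} - \frac{93}{20} e_{23} - \frac{25}{24} e_{24} + \frac{53}{30} e_{34}
Answer: -\frac{4424}{3805} e_{1} + \frac{5887}{3044} e_{2} + \frac{593}{761} e_{3} + \frac{692}{761} e_{4}


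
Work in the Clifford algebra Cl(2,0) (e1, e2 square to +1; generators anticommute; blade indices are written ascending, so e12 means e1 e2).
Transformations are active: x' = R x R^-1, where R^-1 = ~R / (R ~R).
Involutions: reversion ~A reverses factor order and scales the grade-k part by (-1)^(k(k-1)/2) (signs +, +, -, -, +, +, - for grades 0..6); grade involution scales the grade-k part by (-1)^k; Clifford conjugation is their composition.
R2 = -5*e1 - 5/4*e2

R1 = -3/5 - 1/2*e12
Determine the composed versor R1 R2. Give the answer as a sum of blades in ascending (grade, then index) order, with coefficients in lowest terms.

Distribute over the terms of R1 (each basis-blade product reordered to ascending indices, repeated generators contracted through their squares):
(-3/5) R2 = 3*e1 + 3/4*e2
(-1/2*e12) R2 = 5/8*e1 - 5/2*e2
Summing the partial products and collecting blades:
Answer: 29/8*e1 - 7/4*e2


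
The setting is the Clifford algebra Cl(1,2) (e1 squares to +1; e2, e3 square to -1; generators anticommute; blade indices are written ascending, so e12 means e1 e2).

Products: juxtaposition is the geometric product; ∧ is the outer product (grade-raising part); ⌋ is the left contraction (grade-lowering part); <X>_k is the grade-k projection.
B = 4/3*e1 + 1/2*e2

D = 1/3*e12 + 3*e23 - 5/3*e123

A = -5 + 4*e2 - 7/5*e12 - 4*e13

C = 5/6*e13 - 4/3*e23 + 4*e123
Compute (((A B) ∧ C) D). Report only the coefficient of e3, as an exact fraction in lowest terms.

step 1: -2 - 179/30*e1 - 19/30*e2 + 16/3*e3 - 16/3*e12 + 2*e123
step 2: -5/3*e13 + 8/3*e23 + 29/60*e123
step 3: -259/36 + 539/180*e1 - 25/9*e2 + 29/180*e3 - 5*e12 + 8/9*e13 - 5/9*e23
Answer: 29/180


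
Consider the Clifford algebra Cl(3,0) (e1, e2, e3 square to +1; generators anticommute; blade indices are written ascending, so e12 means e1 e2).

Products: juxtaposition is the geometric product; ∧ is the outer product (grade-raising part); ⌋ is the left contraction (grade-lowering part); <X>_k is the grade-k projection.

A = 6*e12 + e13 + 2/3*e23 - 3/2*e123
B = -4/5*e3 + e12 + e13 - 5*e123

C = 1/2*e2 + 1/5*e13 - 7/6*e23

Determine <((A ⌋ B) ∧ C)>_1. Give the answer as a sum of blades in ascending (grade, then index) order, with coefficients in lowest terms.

step 1: -29/2 + 10/3*e1 - 5*e2 + 30*e3
step 2: -29/4*e2 + 5/3*e12 - 29/10*e13 + 23/12*e23 - 26/9*e123
step 3: -29/4*e2
Answer: -29/4*e2


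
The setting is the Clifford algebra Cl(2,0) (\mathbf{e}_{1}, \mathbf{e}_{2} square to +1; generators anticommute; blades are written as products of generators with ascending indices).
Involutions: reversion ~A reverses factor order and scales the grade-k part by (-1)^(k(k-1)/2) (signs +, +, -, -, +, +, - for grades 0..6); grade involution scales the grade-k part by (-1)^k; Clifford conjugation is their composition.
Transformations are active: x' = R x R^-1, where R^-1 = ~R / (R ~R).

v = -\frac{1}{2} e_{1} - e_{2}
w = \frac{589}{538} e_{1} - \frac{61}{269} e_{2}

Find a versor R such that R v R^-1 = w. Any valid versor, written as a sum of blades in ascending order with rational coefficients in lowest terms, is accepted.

Why this works: both vectors square to \frac{5}{4}, so q(v) = q(w) and R = v + w = \frac{160}{269} e_{1} - \frac{330}{269} e_{2} carries v to w — its own direction survives, the complement (v - w)/2 flips.
Answer: \frac{160}{269} e_{1} - \frac{330}{269} e_{2}


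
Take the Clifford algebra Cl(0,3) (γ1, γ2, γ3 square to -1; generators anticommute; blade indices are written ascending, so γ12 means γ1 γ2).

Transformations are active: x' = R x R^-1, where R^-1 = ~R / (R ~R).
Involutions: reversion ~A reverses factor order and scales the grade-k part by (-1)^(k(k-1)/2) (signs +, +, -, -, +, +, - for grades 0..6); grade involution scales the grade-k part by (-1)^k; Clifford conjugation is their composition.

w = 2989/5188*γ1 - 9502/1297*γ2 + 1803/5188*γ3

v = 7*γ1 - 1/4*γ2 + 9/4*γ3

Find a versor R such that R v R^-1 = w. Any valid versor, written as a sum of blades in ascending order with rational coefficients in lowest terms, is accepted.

Key observation: q(v) = q(w) = -433/8 (sandwiches preserve the norm), so R = v + w = 39305/5188*γ1 - 39305/5188*γ2 + 3369/1297*γ3 works whenever it is invertible — the component of v along it is kept and (v - w)/2 reverses, sending v to w.
Answer: 39305/5188*γ1 - 39305/5188*γ2 + 3369/1297*γ3


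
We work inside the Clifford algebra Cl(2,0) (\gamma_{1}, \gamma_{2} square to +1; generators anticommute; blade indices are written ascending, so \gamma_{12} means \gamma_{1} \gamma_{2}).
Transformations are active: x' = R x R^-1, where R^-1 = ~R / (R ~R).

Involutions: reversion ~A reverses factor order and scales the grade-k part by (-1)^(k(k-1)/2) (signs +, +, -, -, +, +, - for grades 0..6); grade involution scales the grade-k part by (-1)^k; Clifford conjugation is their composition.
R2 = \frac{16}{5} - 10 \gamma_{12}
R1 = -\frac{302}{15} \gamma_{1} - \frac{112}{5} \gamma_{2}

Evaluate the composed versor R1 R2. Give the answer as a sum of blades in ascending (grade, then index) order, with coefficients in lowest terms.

Distribute over the terms of R1 (each basis-blade product reordered to ascending indices, repeated generators contracted through their squares):
(-\frac{302}{15} \gamma_{1}) R2 = -\frac{4832}{75} \gamma_{1} + \frac{604}{3} \gamma_{2}
(-\frac{112}{5} \gamma_{2}) R2 = -224 \gamma_{1} - \frac{1792}{25} \gamma_{2}
Summing the partial products and collecting blades:
Answer: -\frac{21632}{75} \gamma_{1} + \frac{9724}{75} \gamma_{2}


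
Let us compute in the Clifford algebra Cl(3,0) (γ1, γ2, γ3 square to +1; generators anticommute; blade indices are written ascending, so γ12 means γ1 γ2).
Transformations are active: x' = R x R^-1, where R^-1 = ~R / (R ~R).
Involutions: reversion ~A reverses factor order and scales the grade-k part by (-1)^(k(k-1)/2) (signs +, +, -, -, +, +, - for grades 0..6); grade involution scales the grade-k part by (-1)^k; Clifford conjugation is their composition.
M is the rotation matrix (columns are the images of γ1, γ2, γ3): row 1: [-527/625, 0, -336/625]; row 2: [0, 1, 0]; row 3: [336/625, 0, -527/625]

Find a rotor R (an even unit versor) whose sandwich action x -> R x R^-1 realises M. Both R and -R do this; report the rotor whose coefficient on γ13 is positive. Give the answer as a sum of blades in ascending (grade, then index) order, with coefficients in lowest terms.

Method: write R = a + b12*γ12 + b13*γ13 + b23*γ23 with a^2 + b12^2 + b13^2 + b23^2 = 1 (so R^-1 = ~R). Expanding the columns R e_j ~R gives tr M = 4a^2 - 1 and, from the antisymmetric part, M21 - M12 = -4a*b12, M13 - M31 = 4a*b13, M32 - M23 = -4a*b23.
Here tr M = -429/625, so a^2 = (1 + tr M)/4 = 49/625 and a = ±7/25. Taking a = 7/25: M21 - M12 = 0, M13 - M31 = -672/625, M32 - M23 = 0, giving b12 = 0, b13 = -24/25, b23 = 0, i.e. R = 7/25 - 24/25*γ13.
Its γ13 coefficient is negative, so report the other preimage -R.
Answer: -7/25 + 24/25*γ13. Why the constraint matters: R and -R act identically through the sandwich — M has trace -429/625 either way — so only the sign condition on γ13 picks one of the two preimages.


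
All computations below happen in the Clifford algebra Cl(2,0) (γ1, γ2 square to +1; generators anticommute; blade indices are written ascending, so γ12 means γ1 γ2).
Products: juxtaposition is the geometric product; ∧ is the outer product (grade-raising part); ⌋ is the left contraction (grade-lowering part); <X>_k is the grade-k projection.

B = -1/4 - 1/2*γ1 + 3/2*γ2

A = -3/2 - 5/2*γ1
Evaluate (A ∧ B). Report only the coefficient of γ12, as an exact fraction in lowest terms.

step 1: 3/8 + 11/8*γ1 - 9/4*γ2 - 15/4*γ12
Answer: -15/4


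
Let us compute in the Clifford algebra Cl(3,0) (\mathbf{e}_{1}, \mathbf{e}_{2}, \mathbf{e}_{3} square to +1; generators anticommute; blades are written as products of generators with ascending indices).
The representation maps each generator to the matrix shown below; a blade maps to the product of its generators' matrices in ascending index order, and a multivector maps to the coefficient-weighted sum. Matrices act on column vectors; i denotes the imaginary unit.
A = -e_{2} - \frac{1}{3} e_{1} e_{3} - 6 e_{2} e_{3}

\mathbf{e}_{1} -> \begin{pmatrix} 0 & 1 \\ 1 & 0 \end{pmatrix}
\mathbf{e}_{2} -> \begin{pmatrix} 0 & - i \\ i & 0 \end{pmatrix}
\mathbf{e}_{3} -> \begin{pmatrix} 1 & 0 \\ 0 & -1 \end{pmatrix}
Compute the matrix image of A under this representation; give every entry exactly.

Bivector images (products of the table entries): rho(e_{1} e_{3}) = rho(\mathbf{e}_{1})rho(\mathbf{e}_{3}) = \begin{pmatrix} 0 & -1 \\ 1 & 0 \end{pmatrix}; rho(e_{2} e_{3}) = rho(\mathbf{e}_{2})rho(\mathbf{e}_{3}) = \begin{pmatrix} 0 & i \\ i & 0 \end{pmatrix}.
M = (-1)*rho(e_{2}) + (-\frac{1}{3})*rho(e_{1} e_{3}) + (-6)*rho(e_{2} e_{3}), summed entrywise:
Answer: \begin{pmatrix} 0 & \frac{1}{3} - 5 i \\ - \frac{1}{3} - 7 i & 0 \end{pmatrix}


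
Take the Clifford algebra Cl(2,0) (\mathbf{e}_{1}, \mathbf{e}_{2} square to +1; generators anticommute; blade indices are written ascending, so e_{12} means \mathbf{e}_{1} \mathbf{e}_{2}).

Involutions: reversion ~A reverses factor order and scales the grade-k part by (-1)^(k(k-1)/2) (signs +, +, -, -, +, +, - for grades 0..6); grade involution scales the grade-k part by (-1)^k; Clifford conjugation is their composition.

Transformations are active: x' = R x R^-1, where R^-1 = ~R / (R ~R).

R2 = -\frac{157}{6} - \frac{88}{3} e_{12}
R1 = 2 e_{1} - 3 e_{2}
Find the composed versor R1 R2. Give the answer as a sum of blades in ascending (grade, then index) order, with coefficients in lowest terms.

Distribute over the terms of R1 (each basis-blade product reordered to ascending indices, repeated generators contracted through their squares):
(2 e_{1}) R2 = -\frac{157}{3} e_{1} - \frac{176}{3} e_{2}
(-3 e_{2}) R2 = -88 e_{1} + \frac{157}{2} e_{2}
Summing the partial products and collecting blades:
Answer: -\frac{421}{3} e_{1} + \frac{119}{6} e_{2}


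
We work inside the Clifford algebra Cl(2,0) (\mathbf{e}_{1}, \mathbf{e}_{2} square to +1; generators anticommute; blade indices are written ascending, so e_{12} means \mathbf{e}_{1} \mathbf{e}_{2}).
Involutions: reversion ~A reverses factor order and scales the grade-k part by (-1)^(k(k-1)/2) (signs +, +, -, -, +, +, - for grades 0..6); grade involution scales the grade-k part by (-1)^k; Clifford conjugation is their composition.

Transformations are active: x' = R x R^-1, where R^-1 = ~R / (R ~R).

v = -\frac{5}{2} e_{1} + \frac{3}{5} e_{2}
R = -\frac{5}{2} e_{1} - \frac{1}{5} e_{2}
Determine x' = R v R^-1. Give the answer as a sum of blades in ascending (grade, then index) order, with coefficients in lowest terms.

~R = -\frac{5}{2} e_{1} - \frac{1}{5} e_{2}, and R ~R = \frac{629}{100}, so R^-1 = ~R / (\frac{629}{100}).
R v = \frac{613}{100} - 2 e_{12}
Answer: -\frac{2985}{1258} e_{1} - \frac{3113}{3145} e_{2}


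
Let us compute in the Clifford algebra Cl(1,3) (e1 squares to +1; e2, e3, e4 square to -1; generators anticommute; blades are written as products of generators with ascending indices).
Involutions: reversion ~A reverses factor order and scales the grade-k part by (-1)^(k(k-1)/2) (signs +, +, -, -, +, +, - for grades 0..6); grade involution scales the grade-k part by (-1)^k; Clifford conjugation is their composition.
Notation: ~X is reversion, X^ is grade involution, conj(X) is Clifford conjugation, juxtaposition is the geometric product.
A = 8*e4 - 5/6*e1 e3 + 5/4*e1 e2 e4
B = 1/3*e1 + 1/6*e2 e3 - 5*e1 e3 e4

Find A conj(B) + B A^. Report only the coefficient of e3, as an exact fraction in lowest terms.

first term: -5/18*e3 + 25/6*e4 + 5/36*e1 e2 + 40*e1 e3 + 8/3*e1 e4 - 25/4*e2 e3 - 5/12*e2 e4 + 5/24*e1 e3 e4 - 4/3*e2 e3 e4
second term: -5/18*e3 + 25/6*e4 + 5/36*e1 e2 - 40*e1 e3 - 8/3*e1 e4 - 25/4*e2 e3 - 5/12*e2 e4 - 5/24*e1 e3 e4 - 4/3*e2 e3 e4
Answer: -5/9
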